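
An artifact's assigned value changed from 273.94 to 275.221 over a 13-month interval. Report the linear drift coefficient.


rate = (v2 - v1) / months
= (275.221 - 273.94) / 13
= 1.2810 / 13
= 0.0985

0.0985


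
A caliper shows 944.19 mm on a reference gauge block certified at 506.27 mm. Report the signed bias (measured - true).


Systematic error = measured - true
= 944.19 - 506.27
= 437.9200

437.9200


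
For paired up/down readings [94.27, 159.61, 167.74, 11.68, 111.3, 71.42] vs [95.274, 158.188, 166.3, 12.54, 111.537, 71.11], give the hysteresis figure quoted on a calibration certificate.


|94.27 - 95.274| = 1.0040
|159.61 - 158.188| = 1.4220
|167.74 - 166.3| = 1.4400
|11.68 - 12.54| = 0.8600
|111.3 - 111.537| = 0.2370
|71.42 - 71.11| = 0.3100
hysteresis = max(diffs) = 1.4400

1.4400


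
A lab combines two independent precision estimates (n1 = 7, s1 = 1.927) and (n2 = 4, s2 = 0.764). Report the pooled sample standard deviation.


s_p = sqrt(((n1-1)*s1^2 + (n2-1)*s2^2) / (n1+n2-2))
numerator = (7-1)*1.927^2 + (4-1)*0.764^2 = 22.279974 + 1.751088 = 24.031062
denominator = 7 + 4 - 2 = 9
s_p^2 = 24.031062 / 9 = 2.670118
s_p = sqrt(2.670118) = 1.6340

1.6340


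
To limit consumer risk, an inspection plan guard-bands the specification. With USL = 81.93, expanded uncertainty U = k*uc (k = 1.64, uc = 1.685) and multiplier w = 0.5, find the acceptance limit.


U = k * uc = 1.64 * 1.685 = 2.7634
guard band g = w * U = 0.5 * 2.7634 = 1.3817
AL = USL - g = 81.93 - 1.3817
AL = 80.5483

80.5483


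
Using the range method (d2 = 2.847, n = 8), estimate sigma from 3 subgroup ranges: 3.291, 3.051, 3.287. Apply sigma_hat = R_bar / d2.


R_bar = (3.291 + 3.051 + 3.287) / 3
R_bar = 9.629 / 3 = 3.2096667
sigma_hat = R_bar / d2 = 3.2096667 / 2.847 = 1.1274

1.1274


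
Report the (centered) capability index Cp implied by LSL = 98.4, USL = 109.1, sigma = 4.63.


Cp = (USL - LSL) / (6 * sigma)
= (109.1 - 98.4) / (6 * 4.63)
= 10.7000 / 27.7800
= 0.3852

0.3852


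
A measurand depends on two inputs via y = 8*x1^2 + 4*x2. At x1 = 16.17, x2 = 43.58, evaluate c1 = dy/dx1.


y = 8*x1^2 + 4*x2
dy/dx1 = 2*8*x1
Evaluate at x1 = 16.17: c1 = 16 * 16.17
c1 = 258.7200

258.7200


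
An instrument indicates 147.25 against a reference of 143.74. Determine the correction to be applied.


Correction = standard - reading
= 143.74 - 147.25
= -3.5100

-3.5100


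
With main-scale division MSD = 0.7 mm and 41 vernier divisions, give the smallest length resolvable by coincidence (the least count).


LC = MSD / n_div
= 0.7 / 41
= 0.0171

0.0171


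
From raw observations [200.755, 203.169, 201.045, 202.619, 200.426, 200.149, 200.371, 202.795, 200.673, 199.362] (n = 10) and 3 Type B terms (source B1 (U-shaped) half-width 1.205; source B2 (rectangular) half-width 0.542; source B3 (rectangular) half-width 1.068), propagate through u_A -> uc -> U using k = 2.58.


mean = (200.755 + 203.169 + 201.045 + 202.619 + 200.426 + 200.149 + 200.371 + 202.795 + 200.673 + 199.362) / 10 = 201.1364
s = sqrt(sum((x - mean)^2)/(n-1)) = 1.2764116
u_A = s / sqrt(n) = 1.2764116 / sqrt(10) = 0.40363679
u_B1 = 1.205 / sqrt(2) = 0.85206367
u_B2 = 0.542 / sqrt(3) = 0.31292385
u_B3 = 1.068 / sqrt(3) = 0.61661009
uc = sqrt(0.40363679^2 + 0.85206367^2 + 0.31292385^2 + 0.61661009^2) = 1.1692153
U = k * uc = 2.58 * 1.1692153
U = 3.0166

3.0166


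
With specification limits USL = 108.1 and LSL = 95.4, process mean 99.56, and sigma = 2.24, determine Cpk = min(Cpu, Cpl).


Cpu = (USL - mean) / (3*sigma) = (108.1 - 99.56) / (3*2.24) = 1.2708
Cpl = (mean - LSL) / (3*sigma) = (99.56 - 95.4) / (3*2.24) = 0.6190
Cpk = min(Cpu, Cpl) = 0.6190

0.6190


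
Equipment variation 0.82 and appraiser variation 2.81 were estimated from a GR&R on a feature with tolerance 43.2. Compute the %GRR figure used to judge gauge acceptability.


GRR = sqrt(EV^2 + AV^2) = sqrt(0.82^2 + 2.81^2) = 2.9272
%GRR = GRR / tol * 100 = 2.9272 / 43.2 * 100
%GRR = 6.7759

6.7759


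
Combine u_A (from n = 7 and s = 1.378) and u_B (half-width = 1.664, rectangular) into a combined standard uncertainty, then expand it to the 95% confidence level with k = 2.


u_A = s / sqrt(n) = 1.378 / sqrt(7) = 0.52083504
u_B = half_width / sqrt(3) = 1.664 / sqrt(3) = 0.96071085
uc = sqrt(u_A^2 + u_B^2) = sqrt(0.52083504^2 + 0.96071085^2) = 1.0928104
U = k * uc = 2 * 1.0928104
U = 2.1856

2.1856


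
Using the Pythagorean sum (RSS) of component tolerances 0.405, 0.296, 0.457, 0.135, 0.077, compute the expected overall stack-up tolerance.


RSS = sqrt(0.405^2 + 0.296^2 + 0.457^2 + 0.135^2 + 0.077^2)
= sqrt(0.484644)
= 0.6962

0.6962


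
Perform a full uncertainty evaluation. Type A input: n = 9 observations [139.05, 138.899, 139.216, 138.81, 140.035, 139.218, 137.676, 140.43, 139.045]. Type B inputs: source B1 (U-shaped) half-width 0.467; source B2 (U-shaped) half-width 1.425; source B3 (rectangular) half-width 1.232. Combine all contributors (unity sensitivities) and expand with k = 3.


mean = (139.05 + 138.899 + 139.216 + 138.81 + 140.035 + 139.218 + 137.676 + 140.43 + 139.045) / 9 = 139.1532222
s = sqrt(sum((x - mean)^2)/(n-1)) = 0.77482365
u_A = s / sqrt(n) = 0.77482365 / sqrt(9) = 0.25827455
u_B1 = 0.467 / sqrt(2) = 0.33021887
u_B2 = 1.425 / sqrt(2) = 1.0076272
u_B3 = 1.232 / sqrt(3) = 0.71129553
uc = sqrt(0.25827455^2 + 0.33021887^2 + 1.0076272^2 + 0.71129553^2) = 1.3026911
U = k * uc = 3 * 1.3026911
U = 3.9081

3.9081


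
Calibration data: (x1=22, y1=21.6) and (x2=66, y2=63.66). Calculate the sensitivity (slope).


slope = (y2 - y1) / (x2 - x1)
= (63.66 - 21.6) / (66 - 22)
= 42.0600 / 44
= 0.9559

0.9559


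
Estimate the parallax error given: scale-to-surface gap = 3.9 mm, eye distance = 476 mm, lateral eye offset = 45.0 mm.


error = h * offset / d
= 3.9 * 45.0 / 476
= 0.3687

0.3687


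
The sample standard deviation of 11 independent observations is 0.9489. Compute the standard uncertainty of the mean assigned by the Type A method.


u_A = s / sqrt(n)
u_A = 0.9489 / sqrt(11)
u_A = 0.9489 / 3.3166248
u_A = 0.2861

0.2861


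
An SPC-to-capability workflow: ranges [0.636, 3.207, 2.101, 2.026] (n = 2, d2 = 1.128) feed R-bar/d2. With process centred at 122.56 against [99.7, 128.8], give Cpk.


R_bar = (0.636 + 3.207 + 2.101 + 2.026) / 4 = 1.9925
sigma = R_bar / d2 = 1.9925 / 1.128 = 1.7664007
Cp = (USL - LSL)/(6*sigma) = (128.8 - 99.7)/(6*1.7664007) = 2.7457
Cpu = (128.8 - 122.56)/(3*1.7664007) = 1.1775
Cpl = (122.56 - 99.7)/(3*1.7664007) = 4.3139
Cpk = min(Cpu, Cpl) = 1.1775

1.1775


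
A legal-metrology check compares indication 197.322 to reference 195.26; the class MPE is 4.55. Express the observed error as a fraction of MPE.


e = indication - reference = 197.322 - 195.26 = 2.0620
|e| = 2.0620
ratio = |e| / MPE = 2.0620 / 4.55
ratio = 0.4532

0.4532


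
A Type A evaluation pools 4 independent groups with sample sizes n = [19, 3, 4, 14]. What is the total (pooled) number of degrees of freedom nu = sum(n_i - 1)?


nu = sum_i (n_i - 1)
nu = ((19 - 1) + (3 - 1) + (4 - 1) + (14 - 1))
nu = 18 + 2 + 3 + 13
nu = 36

36


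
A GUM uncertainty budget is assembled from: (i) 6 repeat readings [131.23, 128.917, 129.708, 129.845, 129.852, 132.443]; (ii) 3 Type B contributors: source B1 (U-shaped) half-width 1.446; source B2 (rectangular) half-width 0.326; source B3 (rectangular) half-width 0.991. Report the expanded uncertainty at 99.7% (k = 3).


mean = (131.23 + 128.917 + 129.708 + 129.845 + 129.852 + 132.443) / 6 = 130.3325
s = sqrt(sum((x - mean)^2)/(n-1)) = 1.2745112
u_A = s / sqrt(n) = 1.2745112 / sqrt(6) = 0.52031702
u_B1 = 1.446 / sqrt(2) = 1.0224764
u_B2 = 0.326 / sqrt(3) = 0.18821619
u_B3 = 0.991 / sqrt(3) = 0.57215412
uc = sqrt(0.52031702^2 + 1.0224764^2 + 0.18821619^2 + 0.57215412^2) = 1.2957521
U = k * uc = 3 * 1.2957521
U = 3.8873

3.8873


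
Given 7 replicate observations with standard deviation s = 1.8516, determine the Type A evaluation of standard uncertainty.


u_A = s / sqrt(n)
u_A = 1.8516 / sqrt(7)
u_A = 1.8516 / 2.6457513
u_A = 0.6998

0.6998


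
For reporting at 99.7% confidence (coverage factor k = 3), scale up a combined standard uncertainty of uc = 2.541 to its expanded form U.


U = k * uc
U = 3 * 2.541
U = 7.6230

7.6230


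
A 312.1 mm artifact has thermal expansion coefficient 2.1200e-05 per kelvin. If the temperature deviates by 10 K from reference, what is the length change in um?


dL = L * alpha * dT
= 312.1 * 2.1200e-05 * 10
= 0.0661652 mm
dL_um = 0.0661652 * 1000 = 66.1652 um

66.1652


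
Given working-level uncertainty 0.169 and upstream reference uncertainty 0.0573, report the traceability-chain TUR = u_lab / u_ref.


TUR = u_lab / u_ref
= 0.169 / 0.0573
= 2.9494

2.9494


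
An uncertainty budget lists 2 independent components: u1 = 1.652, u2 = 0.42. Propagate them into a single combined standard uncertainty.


uc = sqrt(1.652^2 + 0.42^2)
uc = sqrt(2.905504)
uc = 1.7046

1.7046


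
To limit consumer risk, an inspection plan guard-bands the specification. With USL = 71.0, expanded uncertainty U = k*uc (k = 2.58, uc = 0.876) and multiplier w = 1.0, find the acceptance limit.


U = k * uc = 2.58 * 0.876 = 2.26008
guard band g = w * U = 1.0 * 2.26008 = 2.26008
AL = USL - g = 71.0 - 2.26008
AL = 68.7399

68.7399


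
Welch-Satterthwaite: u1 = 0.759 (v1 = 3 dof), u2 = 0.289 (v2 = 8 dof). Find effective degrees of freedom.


uc = sqrt(u1^2 + u2^2) = sqrt(0.759^2 + 0.289^2) = 0.81215885
v_eff = uc^4 / (u1^4/v1 + u2^4/v2)
= 0.81215885^4 / (0.759^4/3 + 0.289^4/8)
= 0.4350748 / 0.11149508
v_eff = 3.9022

3.9022


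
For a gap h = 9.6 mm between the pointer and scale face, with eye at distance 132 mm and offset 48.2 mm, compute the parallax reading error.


error = h * offset / d
= 9.6 * 48.2 / 132
= 3.5055

3.5055


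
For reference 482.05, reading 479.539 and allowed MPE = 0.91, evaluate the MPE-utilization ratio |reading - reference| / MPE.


e = indication - reference = 479.539 - 482.05 = -2.5110
|e| = 2.5110
ratio = |e| / MPE = 2.5110 / 0.91
ratio = 2.7593

2.7593


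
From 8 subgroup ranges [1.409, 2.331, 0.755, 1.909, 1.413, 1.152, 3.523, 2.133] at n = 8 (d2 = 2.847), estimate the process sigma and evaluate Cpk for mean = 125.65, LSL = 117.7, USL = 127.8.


R_bar = (1.409 + 2.331 + 0.755 + 1.909 + 1.413 + 1.152 + 3.523 + 2.133) / 8 = 1.828125
sigma = R_bar / d2 = 1.828125 / 2.847 = 0.64212329
Cp = (USL - LSL)/(6*sigma) = (127.8 - 117.7)/(6*0.64212329) = 2.6215
Cpu = (127.8 - 125.65)/(3*0.64212329) = 1.1161
Cpl = (125.65 - 117.7)/(3*0.64212329) = 4.1269
Cpk = min(Cpu, Cpl) = 1.1161

1.1161


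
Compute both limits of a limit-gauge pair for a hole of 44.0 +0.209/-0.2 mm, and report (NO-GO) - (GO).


GO = nominal - lower_tol (smallest hole = maximum material condition)
GO = 44.0 - 0.2 = 43.8
NO-GO = nominal + upper_tol (largest hole = least material condition)
NO-GO = 44.0 + 0.209 = 44.209
spread = NO-GO - GO = 44.209 - 43.8 = 0.4090

0.4090


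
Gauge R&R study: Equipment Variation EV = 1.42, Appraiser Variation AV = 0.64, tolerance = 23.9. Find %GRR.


GRR = sqrt(EV^2 + AV^2) = sqrt(1.42^2 + 0.64^2) = 1.5575622
%GRR = GRR / tol * 100 = 1.5575622 / 23.9 * 100
%GRR = 6.5170

6.5170


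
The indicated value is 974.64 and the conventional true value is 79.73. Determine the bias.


Systematic error = measured - true
= 974.64 - 79.73
= 894.9100

894.9100


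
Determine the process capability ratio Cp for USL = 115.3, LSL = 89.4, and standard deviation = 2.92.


Cp = (USL - LSL) / (6 * sigma)
= (115.3 - 89.4) / (6 * 2.92)
= 25.9000 / 17.5200
= 1.4783

1.4783


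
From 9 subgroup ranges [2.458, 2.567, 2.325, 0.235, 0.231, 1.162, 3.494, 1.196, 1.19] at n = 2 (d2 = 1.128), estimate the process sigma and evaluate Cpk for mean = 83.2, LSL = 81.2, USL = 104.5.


R_bar = (2.458 + 2.567 + 2.325 + 0.235 + 0.231 + 1.162 + 3.494 + 1.196 + 1.19) / 9 = 1.6508889
sigma = R_bar / d2 = 1.6508889 / 1.128 = 1.463554
Cp = (USL - LSL)/(6*sigma) = (104.5 - 81.2)/(6*1.463554) = 2.6534
Cpu = (104.5 - 83.2)/(3*1.463554) = 4.8512
Cpl = (83.2 - 81.2)/(3*1.463554) = 0.4555
Cpk = min(Cpu, Cpl) = 0.4555

0.4555


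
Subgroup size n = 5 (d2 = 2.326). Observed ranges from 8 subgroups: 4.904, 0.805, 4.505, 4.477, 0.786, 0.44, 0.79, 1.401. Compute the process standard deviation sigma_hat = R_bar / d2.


R_bar = (4.904 + 0.805 + 4.505 + 4.477 + 0.786 + 0.44 + 0.79 + 1.401) / 8
R_bar = 18.108 / 8 = 2.2635
sigma_hat = R_bar / d2 = 2.2635 / 2.326 = 0.9731

0.9731


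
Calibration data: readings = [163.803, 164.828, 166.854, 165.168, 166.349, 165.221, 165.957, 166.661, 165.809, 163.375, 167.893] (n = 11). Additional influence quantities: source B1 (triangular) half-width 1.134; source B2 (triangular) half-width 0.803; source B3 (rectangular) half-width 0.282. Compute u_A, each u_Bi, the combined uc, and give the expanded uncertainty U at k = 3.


mean = (163.803 + 164.828 + 166.854 + 165.168 + 166.349 + 165.221 + 165.957 + 166.661 + 165.809 + 163.375 + 167.893) / 11 = 165.6289091
s = sqrt(sum((x - mean)^2)/(n-1)) = 1.3336081
u_A = s / sqrt(n) = 1.3336081 / sqrt(11) = 0.40209797
u_B1 = 1.134 / sqrt(6) = 0.46295356
u_B2 = 0.803 / sqrt(6) = 0.32782338
u_B3 = 0.282 / sqrt(3) = 0.16281278
uc = sqrt(0.40209797^2 + 0.46295356^2 + 0.32782338^2 + 0.16281278^2) = 0.7141323
U = k * uc = 3 * 0.7141323
U = 2.1424

2.1424


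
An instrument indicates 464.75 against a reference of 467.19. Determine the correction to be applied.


Correction = standard - reading
= 467.19 - 464.75
= 2.4400

2.4400


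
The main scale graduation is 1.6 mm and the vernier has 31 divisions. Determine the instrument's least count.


LC = MSD / n_div
= 1.6 / 31
= 0.0516

0.0516


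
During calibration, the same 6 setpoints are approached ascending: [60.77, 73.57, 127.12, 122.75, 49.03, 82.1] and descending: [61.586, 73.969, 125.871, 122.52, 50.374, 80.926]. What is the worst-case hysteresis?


|60.77 - 61.586| = 0.8160
|73.57 - 73.969| = 0.3990
|127.12 - 125.871| = 1.2490
|122.75 - 122.52| = 0.2300
|49.03 - 50.374| = 1.3440
|82.1 - 80.926| = 1.1740
hysteresis = max(diffs) = 1.3440

1.3440


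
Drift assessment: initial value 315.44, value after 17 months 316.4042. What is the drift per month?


rate = (v2 - v1) / months
= (316.4042 - 315.44) / 17
= 0.9642 / 17
= 0.0567

0.0567


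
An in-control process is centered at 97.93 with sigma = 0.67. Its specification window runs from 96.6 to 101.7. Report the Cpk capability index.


Cpu = (USL - mean) / (3*sigma) = (101.7 - 97.93) / (3*0.67) = 1.8756
Cpl = (mean - LSL) / (3*sigma) = (97.93 - 96.6) / (3*0.67) = 0.6617
Cpk = min(Cpu, Cpl) = 0.6617

0.6617


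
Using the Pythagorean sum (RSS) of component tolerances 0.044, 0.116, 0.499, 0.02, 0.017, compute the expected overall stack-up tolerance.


RSS = sqrt(0.044^2 + 0.116^2 + 0.499^2 + 0.02^2 + 0.017^2)
= sqrt(0.265082)
= 0.5149

0.5149


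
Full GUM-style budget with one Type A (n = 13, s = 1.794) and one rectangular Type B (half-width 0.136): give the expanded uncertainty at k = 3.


u_A = s / sqrt(n) = 1.794 / sqrt(13) = 0.49756608
u_B = half_width / sqrt(3) = 0.136 / sqrt(3) = 0.078519637
uc = sqrt(u_A^2 + u_B^2) = sqrt(0.49756608^2 + 0.078519637^2) = 0.50372347
U = k * uc = 3 * 0.50372347
U = 1.5112

1.5112


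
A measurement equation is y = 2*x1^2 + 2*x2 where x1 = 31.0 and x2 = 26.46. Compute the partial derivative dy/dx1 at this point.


y = 2*x1^2 + 2*x2
dy/dx1 = 2*2*x1
Evaluate at x1 = 31.0: c1 = 4 * 31.0
c1 = 124.0000

124.0000


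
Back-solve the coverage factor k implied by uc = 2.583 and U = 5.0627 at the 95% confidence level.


k = U / uc
k = 5.0627 / 2.583
k = 1.96

1.96


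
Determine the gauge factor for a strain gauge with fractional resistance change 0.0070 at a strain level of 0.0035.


GF = (dR/R) / epsilon
= 0.0070 / 0.0035
= 2.0000

2.0000


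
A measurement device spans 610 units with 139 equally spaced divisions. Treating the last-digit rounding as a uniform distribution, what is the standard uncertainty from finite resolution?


resolution = range / divisions
resolution = 610 / 139 = 4.3884892
u_res = resolution / (2*sqrt(3))
u_res = 4.3884892 / 3.4641016
u_res = 1.2668

1.2668


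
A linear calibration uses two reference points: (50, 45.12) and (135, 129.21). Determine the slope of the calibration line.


slope = (y2 - y1) / (x2 - x1)
= (129.21 - 45.12) / (135 - 50)
= 84.0900 / 85
= 0.9893

0.9893


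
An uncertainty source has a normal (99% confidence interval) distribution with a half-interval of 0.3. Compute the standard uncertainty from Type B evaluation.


u_B = half_width / 2.576
u_B = 0.3 / 2.576
u_B = 0.1165

0.1165


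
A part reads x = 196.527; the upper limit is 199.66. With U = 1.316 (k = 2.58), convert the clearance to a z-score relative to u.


u = U / k = 1.316 / 2.58 = 0.51007752
margin = |USL - x| = |199.66 - 196.527| = 3.133
z = margin / u = 3.133 / 0.51007752
z = 6.1422

6.1422


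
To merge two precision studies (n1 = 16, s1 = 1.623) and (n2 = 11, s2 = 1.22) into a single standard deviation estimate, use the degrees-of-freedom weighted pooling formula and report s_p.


s_p = sqrt(((n1-1)*s1^2 + (n2-1)*s2^2) / (n1+n2-2))
numerator = (16-1)*1.623^2 + (11-1)*1.22^2 = 39.511935 + 14.884 = 54.395935
denominator = 16 + 11 - 2 = 25
s_p^2 = 54.395935 / 25 = 2.1758374
s_p = sqrt(2.1758374) = 1.4751

1.4751


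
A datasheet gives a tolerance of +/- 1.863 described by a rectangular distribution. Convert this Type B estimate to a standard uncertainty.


u_B = half_width / sqrt(3)
u_B = 1.863 / 1.7320508
u_B = 1.0756

1.0756


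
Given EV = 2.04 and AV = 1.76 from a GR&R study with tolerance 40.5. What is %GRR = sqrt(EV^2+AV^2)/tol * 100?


GRR = sqrt(EV^2 + AV^2) = sqrt(2.04^2 + 1.76^2) = 2.6942903
%GRR = GRR / tol * 100 = 2.6942903 / 40.5 * 100
%GRR = 6.6526

6.6526


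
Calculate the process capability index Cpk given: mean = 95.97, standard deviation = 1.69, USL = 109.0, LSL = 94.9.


Cpu = (USL - mean) / (3*sigma) = (109.0 - 95.97) / (3*1.69) = 2.5700
Cpl = (mean - LSL) / (3*sigma) = (95.97 - 94.9) / (3*1.69) = 0.2110
Cpk = min(Cpu, Cpl) = 0.2110

0.2110


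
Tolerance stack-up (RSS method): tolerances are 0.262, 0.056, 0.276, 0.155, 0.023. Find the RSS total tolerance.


RSS = sqrt(0.262^2 + 0.056^2 + 0.276^2 + 0.155^2 + 0.023^2)
= sqrt(0.17251)
= 0.4153

0.4153


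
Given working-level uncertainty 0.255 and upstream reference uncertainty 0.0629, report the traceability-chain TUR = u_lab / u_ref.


TUR = u_lab / u_ref
= 0.255 / 0.0629
= 4.0541

4.0541


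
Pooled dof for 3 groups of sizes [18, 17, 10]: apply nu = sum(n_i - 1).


nu = sum_i (n_i - 1)
nu = ((18 - 1) + (17 - 1) + (10 - 1))
nu = 17 + 16 + 9
nu = 42

42


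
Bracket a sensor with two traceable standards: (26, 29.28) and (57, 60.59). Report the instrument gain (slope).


slope = (y2 - y1) / (x2 - x1)
= (60.59 - 29.28) / (57 - 26)
= 31.3100 / 31
= 1.0100

1.0100


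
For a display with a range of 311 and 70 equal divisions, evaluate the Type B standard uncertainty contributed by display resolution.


resolution = range / divisions
resolution = 311 / 70 = 4.4428571
u_res = resolution / (2*sqrt(3))
u_res = 4.4428571 / 3.4641016
u_res = 1.2825

1.2825


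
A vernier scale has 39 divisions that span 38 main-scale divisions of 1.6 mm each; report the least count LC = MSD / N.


LC = MSD / n_div
= 1.6 / 39
= 0.0410

0.0410


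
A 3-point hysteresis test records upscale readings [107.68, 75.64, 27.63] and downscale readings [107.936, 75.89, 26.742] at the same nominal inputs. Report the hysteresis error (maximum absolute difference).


|107.68 - 107.936| = 0.2560
|75.64 - 75.89| = 0.2500
|27.63 - 26.742| = 0.8880
hysteresis = max(diffs) = 0.8880

0.8880


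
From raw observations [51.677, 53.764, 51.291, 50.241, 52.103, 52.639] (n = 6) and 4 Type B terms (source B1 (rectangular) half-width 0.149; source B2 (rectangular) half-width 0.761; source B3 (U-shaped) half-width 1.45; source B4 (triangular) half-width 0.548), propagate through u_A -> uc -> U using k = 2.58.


mean = (51.677 + 53.764 + 51.291 + 50.241 + 52.103 + 52.639) / 6 = 51.9525
s = sqrt(sum((x - mean)^2)/(n-1)) = 1.201514
u_A = s / sqrt(n) = 1.201514 / sqrt(6) = 0.49051604
u_B1 = 0.149 / sqrt(3) = 0.08602519
u_B2 = 0.761 / sqrt(3) = 0.43936355
u_B3 = 1.45 / sqrt(2) = 1.0253048
u_B4 = 0.548 / sqrt(6) = 0.22372006
uc = sqrt(0.49051604^2 + 0.08602519^2 + 0.43936355^2 + 1.0253048^2 + 0.22372006^2) = 1.2419127
U = k * uc = 2.58 * 1.2419127
U = 3.2041

3.2041


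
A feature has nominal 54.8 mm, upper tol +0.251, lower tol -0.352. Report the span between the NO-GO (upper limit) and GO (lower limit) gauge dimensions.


GO = nominal - lower_tol (smallest hole = maximum material condition)
GO = 54.8 - 0.352 = 54.448
NO-GO = nominal + upper_tol (largest hole = least material condition)
NO-GO = 54.8 + 0.251 = 55.051
spread = NO-GO - GO = 55.051 - 54.448 = 0.6030

0.6030


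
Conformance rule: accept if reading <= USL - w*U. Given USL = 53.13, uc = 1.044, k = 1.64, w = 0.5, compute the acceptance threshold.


U = k * uc = 1.64 * 1.044 = 1.71216
guard band g = w * U = 0.5 * 1.71216 = 0.85608
AL = USL - g = 53.13 - 0.85608
AL = 52.2739

52.2739


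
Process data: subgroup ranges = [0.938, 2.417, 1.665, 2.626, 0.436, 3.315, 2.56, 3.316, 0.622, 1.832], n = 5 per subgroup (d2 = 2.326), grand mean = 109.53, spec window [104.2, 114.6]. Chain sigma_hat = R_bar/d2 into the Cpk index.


R_bar = (0.938 + 2.417 + 1.665 + 2.626 + 0.436 + 3.315 + 2.56 + 3.316 + 0.622 + 1.832) / 10 = 1.9727
sigma = R_bar / d2 = 1.9727 / 2.326 = 0.84810834
Cp = (USL - LSL)/(6*sigma) = (114.6 - 104.2)/(6*0.84810834) = 2.0438
Cpu = (114.6 - 109.53)/(3*0.84810834) = 1.9927
Cpl = (109.53 - 104.2)/(3*0.84810834) = 2.0949
Cpk = min(Cpu, Cpl) = 1.9927

1.9927


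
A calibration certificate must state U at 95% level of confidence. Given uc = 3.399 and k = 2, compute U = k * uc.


U = k * uc
U = 2 * 3.399
U = 6.7980

6.7980


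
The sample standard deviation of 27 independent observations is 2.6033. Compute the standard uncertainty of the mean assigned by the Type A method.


u_A = s / sqrt(n)
u_A = 2.6033 / sqrt(27)
u_A = 2.6033 / 5.1961524
u_A = 0.5010

0.5010


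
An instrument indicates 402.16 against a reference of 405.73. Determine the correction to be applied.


Correction = standard - reading
= 405.73 - 402.16
= 3.5700

3.5700


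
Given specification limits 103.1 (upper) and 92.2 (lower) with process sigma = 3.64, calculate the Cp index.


Cp = (USL - LSL) / (6 * sigma)
= (103.1 - 92.2) / (6 * 3.64)
= 10.9000 / 21.8400
= 0.4991

0.4991


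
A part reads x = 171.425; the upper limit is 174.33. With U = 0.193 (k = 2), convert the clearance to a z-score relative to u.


u = U / k = 0.193 / 2 = 0.0965
margin = |USL - x| = |174.33 - 171.425| = 2.905
z = margin / u = 2.905 / 0.0965
z = 30.1036

30.1036


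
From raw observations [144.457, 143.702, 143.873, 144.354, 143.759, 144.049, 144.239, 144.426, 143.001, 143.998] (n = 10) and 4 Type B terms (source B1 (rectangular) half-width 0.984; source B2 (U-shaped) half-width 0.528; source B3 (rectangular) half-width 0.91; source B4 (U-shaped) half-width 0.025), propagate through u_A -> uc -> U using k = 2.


mean = (144.457 + 143.702 + 143.873 + 144.354 + 143.759 + 144.049 + 144.239 + 144.426 + 143.001 + 143.998) / 10 = 143.9858
s = sqrt(sum((x - mean)^2)/(n-1)) = 0.43895907
u_A = s / sqrt(n) = 0.43895907 / sqrt(10) = 0.13881105
u_B1 = 0.984 / sqrt(3) = 0.56811266
u_B2 = 0.528 / sqrt(2) = 0.37335238
u_B3 = 0.91 / sqrt(3) = 0.52538874
u_B4 = 0.025 / sqrt(2) = 0.01767767
uc = sqrt(0.13881105^2 + 0.56811266^2 + 0.37335238^2 + 0.52538874^2 + 0.01767767^2) = 0.87049315
U = k * uc = 2 * 0.87049315
U = 1.7410

1.7410


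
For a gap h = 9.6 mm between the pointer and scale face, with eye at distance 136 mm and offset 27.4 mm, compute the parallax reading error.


error = h * offset / d
= 9.6 * 27.4 / 136
= 1.9341

1.9341


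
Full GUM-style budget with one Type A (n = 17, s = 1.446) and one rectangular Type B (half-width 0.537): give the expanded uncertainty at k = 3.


u_A = s / sqrt(n) = 1.446 / sqrt(17) = 0.35070651
u_B = half_width / sqrt(3) = 0.537 / sqrt(3) = 0.31003709
uc = sqrt(u_A^2 + u_B^2) = sqrt(0.35070651^2 + 0.31003709^2) = 0.46810047
U = k * uc = 3 * 0.46810047
U = 1.4043

1.4043


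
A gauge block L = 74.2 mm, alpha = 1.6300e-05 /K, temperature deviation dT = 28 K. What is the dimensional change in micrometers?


dL = L * alpha * dT
= 74.2 * 1.6300e-05 * 28
= 0.0338649 mm
dL_um = 0.0338649 * 1000 = 33.8649 um

33.8649


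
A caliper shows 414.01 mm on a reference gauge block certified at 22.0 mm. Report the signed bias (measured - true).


Systematic error = measured - true
= 414.01 - 22.0
= 392.0100

392.0100


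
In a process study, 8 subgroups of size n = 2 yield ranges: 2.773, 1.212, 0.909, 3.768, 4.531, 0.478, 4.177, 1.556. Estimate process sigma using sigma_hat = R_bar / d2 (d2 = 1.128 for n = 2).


R_bar = (2.773 + 1.212 + 0.909 + 3.768 + 4.531 + 0.478 + 4.177 + 1.556) / 8
R_bar = 19.404 / 8 = 2.4255
sigma_hat = R_bar / d2 = 2.4255 / 1.128 = 2.1503

2.1503


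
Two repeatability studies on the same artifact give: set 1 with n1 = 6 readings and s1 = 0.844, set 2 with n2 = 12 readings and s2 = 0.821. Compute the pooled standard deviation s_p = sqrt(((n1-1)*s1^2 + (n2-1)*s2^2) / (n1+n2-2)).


s_p = sqrt(((n1-1)*s1^2 + (n2-1)*s2^2) / (n1+n2-2))
numerator = (6-1)*0.844^2 + (12-1)*0.821^2 = 3.56168 + 7.414451 = 10.976131
denominator = 6 + 12 - 2 = 16
s_p^2 = 10.976131 / 16 = 0.68600819
s_p = sqrt(0.68600819) = 0.8283

0.8283


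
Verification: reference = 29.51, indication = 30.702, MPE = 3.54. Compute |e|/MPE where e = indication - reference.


e = indication - reference = 30.702 - 29.51 = 1.1920
|e| = 1.1920
ratio = |e| / MPE = 1.1920 / 3.54
ratio = 0.3367

0.3367


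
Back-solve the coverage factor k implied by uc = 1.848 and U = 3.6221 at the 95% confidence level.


k = U / uc
k = 3.6221 / 1.848
k = 1.96

1.96


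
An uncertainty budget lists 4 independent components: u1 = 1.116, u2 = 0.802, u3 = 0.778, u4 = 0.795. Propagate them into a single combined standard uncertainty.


uc = sqrt(1.116^2 + 0.802^2 + 0.778^2 + 0.795^2)
uc = sqrt(3.125969)
uc = 1.7680

1.7680


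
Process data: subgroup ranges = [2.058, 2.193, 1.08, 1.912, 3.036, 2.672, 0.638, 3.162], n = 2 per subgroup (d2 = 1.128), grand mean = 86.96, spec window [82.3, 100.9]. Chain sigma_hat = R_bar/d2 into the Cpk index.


R_bar = (2.058 + 2.193 + 1.08 + 1.912 + 3.036 + 2.672 + 0.638 + 3.162) / 8 = 2.093875
sigma = R_bar / d2 = 2.093875 / 1.128 = 1.8562722
Cp = (USL - LSL)/(6*sigma) = (100.9 - 82.3)/(6*1.8562722) = 1.6700
Cpu = (100.9 - 86.96)/(3*1.8562722) = 2.5032
Cpl = (86.96 - 82.3)/(3*1.8562722) = 0.8368
Cpk = min(Cpu, Cpl) = 0.8368

0.8368


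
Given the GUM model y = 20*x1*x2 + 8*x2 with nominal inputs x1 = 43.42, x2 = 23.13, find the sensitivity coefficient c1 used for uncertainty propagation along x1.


y = 20*x1*x2 + 8*x2
dy/dx1 = 20*x2
Evaluate at x2 = 23.13: c1 = 20 * 23.13
c1 = 462.6000

462.6000


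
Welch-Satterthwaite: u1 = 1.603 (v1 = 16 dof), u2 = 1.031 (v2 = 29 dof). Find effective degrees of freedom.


uc = sqrt(u1^2 + u2^2) = sqrt(1.603^2 + 1.031^2) = 1.9059302
v_eff = uc^4 / (u1^4/v1 + u2^4/v2)
= 1.9059302^4 / (1.603^4/16 + 1.031^4/29)
= 13.195564 / 0.45164224
v_eff = 29.2169

29.2169


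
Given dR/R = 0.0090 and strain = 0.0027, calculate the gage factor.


GF = (dR/R) / epsilon
= 0.0090 / 0.0027
= 3.3333

3.3333


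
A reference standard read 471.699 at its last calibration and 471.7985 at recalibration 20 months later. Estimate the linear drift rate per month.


rate = (v2 - v1) / months
= (471.7985 - 471.699) / 20
= 0.0995 / 20
= 0.0050

0.0050


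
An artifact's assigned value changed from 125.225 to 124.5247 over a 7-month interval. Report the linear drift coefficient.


rate = (v2 - v1) / months
= (124.5247 - 125.225) / 7
= -0.7003 / 7
= -0.1000

-0.1000


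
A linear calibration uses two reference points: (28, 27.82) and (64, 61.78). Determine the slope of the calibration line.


slope = (y2 - y1) / (x2 - x1)
= (61.78 - 27.82) / (64 - 28)
= 33.9600 / 36
= 0.9433

0.9433


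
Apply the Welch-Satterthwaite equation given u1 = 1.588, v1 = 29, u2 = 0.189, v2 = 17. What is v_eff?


uc = sqrt(u1^2 + u2^2) = sqrt(1.588^2 + 0.189^2) = 1.5992076
v_eff = uc^4 / (u1^4/v1 + u2^4/v2)
= 1.5992076^4 / (1.588^4/29 + 0.189^4/17)
= 6.540627 / 0.21935757
v_eff = 29.8172

29.8172


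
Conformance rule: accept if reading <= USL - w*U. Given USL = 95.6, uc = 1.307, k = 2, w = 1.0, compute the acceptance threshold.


U = k * uc = 2 * 1.307 = 2.614
guard band g = w * U = 1.0 * 2.614 = 2.614
AL = USL - g = 95.6 - 2.614
AL = 92.9860

92.9860


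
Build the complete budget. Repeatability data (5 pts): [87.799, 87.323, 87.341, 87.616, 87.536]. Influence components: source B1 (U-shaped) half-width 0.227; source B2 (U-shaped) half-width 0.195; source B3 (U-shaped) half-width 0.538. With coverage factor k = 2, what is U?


mean = (87.799 + 87.323 + 87.341 + 87.616 + 87.536) / 5 = 87.523
s = sqrt(sum((x - mean)^2)/(n-1)) = 0.19882027
u_A = s / sqrt(n) = 0.19882027 / sqrt(5) = 0.088915128
u_B1 = 0.227 / sqrt(2) = 0.16051324
u_B2 = 0.195 / sqrt(2) = 0.13788582
u_B3 = 0.538 / sqrt(2) = 0.38042345
uc = sqrt(0.088915128^2 + 0.16051324^2 + 0.13788582^2 + 0.38042345^2) = 0.44430271
U = k * uc = 2 * 0.44430271
U = 0.8886

0.8886


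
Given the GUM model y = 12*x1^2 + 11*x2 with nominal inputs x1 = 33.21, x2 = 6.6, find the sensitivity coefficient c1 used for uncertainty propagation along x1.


y = 12*x1^2 + 11*x2
dy/dx1 = 2*12*x1
Evaluate at x1 = 33.21: c1 = 24 * 33.21
c1 = 797.0400

797.0400


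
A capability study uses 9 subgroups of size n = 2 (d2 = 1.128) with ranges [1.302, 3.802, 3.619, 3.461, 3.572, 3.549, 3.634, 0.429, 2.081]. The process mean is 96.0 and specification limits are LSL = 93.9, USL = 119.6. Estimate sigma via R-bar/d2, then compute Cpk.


R_bar = (1.302 + 3.802 + 3.619 + 3.461 + 3.572 + 3.549 + 3.634 + 0.429 + 2.081) / 9 = 2.8276667
sigma = R_bar / d2 = 2.8276667 / 1.128 = 2.5067967
Cp = (USL - LSL)/(6*sigma) = (119.6 - 93.9)/(6*2.5067967) = 1.7087
Cpu = (119.6 - 96.0)/(3*2.5067967) = 3.1381
Cpl = (96.0 - 93.9)/(3*2.5067967) = 0.2792
Cpk = min(Cpu, Cpl) = 0.2792

0.2792


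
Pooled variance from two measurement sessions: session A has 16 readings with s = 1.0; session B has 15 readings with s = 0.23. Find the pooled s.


s_p = sqrt(((n1-1)*s1^2 + (n2-1)*s2^2) / (n1+n2-2))
numerator = (16-1)*1.0^2 + (15-1)*0.23^2 = 15 + 0.7406 = 15.7406
denominator = 16 + 15 - 2 = 29
s_p^2 = 15.7406 / 29 = 0.54277931
s_p = sqrt(0.54277931) = 0.7367

0.7367


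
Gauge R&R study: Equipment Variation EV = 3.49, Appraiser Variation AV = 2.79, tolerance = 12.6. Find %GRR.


GRR = sqrt(EV^2 + AV^2) = sqrt(3.49^2 + 2.79^2) = 4.4681316
%GRR = GRR / tol * 100 = 4.4681316 / 12.6 * 100
%GRR = 35.4614

35.4614


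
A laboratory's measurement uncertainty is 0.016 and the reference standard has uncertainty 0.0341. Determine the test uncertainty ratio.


TUR = u_lab / u_ref
= 0.016 / 0.0341
= 0.4692

0.4692


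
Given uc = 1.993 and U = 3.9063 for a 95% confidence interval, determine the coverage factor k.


k = U / uc
k = 3.9063 / 1.993
k = 1.96

1.96


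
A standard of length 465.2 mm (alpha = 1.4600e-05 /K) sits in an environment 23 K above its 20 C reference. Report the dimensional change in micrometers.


dL = L * alpha * dT
= 465.2 * 1.4600e-05 * 23
= 0.1562142 mm
dL_um = 0.1562142 * 1000 = 156.2142 um

156.2142


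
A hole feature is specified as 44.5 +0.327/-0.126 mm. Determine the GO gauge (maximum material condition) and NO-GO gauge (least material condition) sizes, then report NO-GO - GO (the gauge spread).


GO = nominal - lower_tol (smallest hole = maximum material condition)
GO = 44.5 - 0.126 = 44.374
NO-GO = nominal + upper_tol (largest hole = least material condition)
NO-GO = 44.5 + 0.327 = 44.827
spread = NO-GO - GO = 44.827 - 44.374 = 0.4530

0.4530


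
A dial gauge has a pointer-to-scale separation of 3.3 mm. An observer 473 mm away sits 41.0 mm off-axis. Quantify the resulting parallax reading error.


error = h * offset / d
= 3.3 * 41.0 / 473
= 0.2860

0.2860


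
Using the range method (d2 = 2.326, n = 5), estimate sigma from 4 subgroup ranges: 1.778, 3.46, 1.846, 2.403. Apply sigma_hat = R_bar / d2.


R_bar = (1.778 + 3.46 + 1.846 + 2.403) / 4
R_bar = 9.487 / 4 = 2.37175
sigma_hat = R_bar / d2 = 2.37175 / 2.326 = 1.0197

1.0197


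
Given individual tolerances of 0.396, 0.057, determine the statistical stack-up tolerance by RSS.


RSS = sqrt(0.396^2 + 0.057^2)
= sqrt(0.160065)
= 0.4001

0.4001


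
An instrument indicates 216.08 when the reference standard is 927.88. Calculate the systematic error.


Systematic error = measured - true
= 216.08 - 927.88
= -711.8000

-711.8000


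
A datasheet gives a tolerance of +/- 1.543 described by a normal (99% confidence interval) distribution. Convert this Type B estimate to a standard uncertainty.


u_B = half_width / 2.576
u_B = 1.543 / 2.576
u_B = 0.5990

0.5990


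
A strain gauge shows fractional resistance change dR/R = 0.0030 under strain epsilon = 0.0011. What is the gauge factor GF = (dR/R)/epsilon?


GF = (dR/R) / epsilon
= 0.0030 / 0.0011
= 2.7273

2.7273


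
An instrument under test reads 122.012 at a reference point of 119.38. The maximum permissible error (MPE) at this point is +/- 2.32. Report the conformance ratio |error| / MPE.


e = indication - reference = 122.012 - 119.38 = 2.6320
|e| = 2.6320
ratio = |e| / MPE = 2.6320 / 2.32
ratio = 1.1345

1.1345


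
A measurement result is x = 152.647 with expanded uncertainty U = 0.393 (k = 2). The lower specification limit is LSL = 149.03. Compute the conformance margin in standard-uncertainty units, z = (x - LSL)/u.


u = U / k = 0.393 / 2 = 0.1965
margin = |LSL - x| = |149.03 - 152.647| = 3.617
z = margin / u = 3.617 / 0.1965
z = 18.4071

18.4071


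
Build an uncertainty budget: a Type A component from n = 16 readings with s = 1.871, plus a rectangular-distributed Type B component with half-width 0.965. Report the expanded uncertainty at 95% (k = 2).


u_A = s / sqrt(n) = 1.871 / sqrt(16) = 0.46775
u_B = half_width / sqrt(3) = 0.965 / sqrt(3) = 0.55714301
uc = sqrt(u_A^2 + u_B^2) = sqrt(0.46775^2 + 0.55714301^2) = 0.72746024
U = k * uc = 2 * 0.72746024
U = 1.4549

1.4549


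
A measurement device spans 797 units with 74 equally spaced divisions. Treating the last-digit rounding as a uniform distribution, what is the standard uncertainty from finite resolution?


resolution = range / divisions
resolution = 797 / 74 = 10.77027
u_res = resolution / (2*sqrt(3))
u_res = 10.77027 / 3.4641016
u_res = 3.1091

3.1091


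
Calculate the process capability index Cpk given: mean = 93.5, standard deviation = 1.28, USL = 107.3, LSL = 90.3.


Cpu = (USL - mean) / (3*sigma) = (107.3 - 93.5) / (3*1.28) = 3.5937
Cpl = (mean - LSL) / (3*sigma) = (93.5 - 90.3) / (3*1.28) = 0.8333
Cpk = min(Cpu, Cpl) = 0.8333

0.8333


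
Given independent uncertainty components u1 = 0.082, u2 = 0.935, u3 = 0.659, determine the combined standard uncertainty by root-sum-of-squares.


uc = sqrt(0.082^2 + 0.935^2 + 0.659^2)
uc = sqrt(1.31523)
uc = 1.1468

1.1468


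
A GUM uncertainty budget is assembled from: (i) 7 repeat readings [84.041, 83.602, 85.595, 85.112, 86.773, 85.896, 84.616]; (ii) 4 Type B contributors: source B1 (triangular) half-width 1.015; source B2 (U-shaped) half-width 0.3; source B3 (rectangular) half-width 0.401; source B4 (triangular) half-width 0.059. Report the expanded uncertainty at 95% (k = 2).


mean = (84.041 + 83.602 + 85.595 + 85.112 + 86.773 + 85.896 + 84.616) / 7 = 85.09071429
s = sqrt(sum((x - mean)^2)/(n-1)) = 1.1012759
u_A = s / sqrt(n) = 1.1012759 / sqrt(7) = 0.41624317
u_B1 = 1.015 / sqrt(6) = 0.41437201
u_B2 = 0.3 / sqrt(2) = 0.21213203
u_B3 = 0.401 / sqrt(3) = 0.23151746
u_B4 = 0.059 / sqrt(6) = 0.024086649
uc = sqrt(0.41624317^2 + 0.41437201^2 + 0.21213203^2 + 0.23151746^2 + 0.024086649^2) = 0.66644057
U = k * uc = 2 * 0.66644057
U = 1.3329

1.3329


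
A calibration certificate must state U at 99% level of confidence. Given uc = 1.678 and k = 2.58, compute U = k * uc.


U = k * uc
U = 2.58 * 1.678
U = 4.3292

4.3292


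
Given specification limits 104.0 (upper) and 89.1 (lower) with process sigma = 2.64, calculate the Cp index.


Cp = (USL - LSL) / (6 * sigma)
= (104.0 - 89.1) / (6 * 2.64)
= 14.9000 / 15.8400
= 0.9407

0.9407


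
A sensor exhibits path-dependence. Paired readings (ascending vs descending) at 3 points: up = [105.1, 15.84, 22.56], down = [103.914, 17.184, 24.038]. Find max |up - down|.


|105.1 - 103.914| = 1.1860
|15.84 - 17.184| = 1.3440
|22.56 - 24.038| = 1.4780
hysteresis = max(diffs) = 1.4780

1.4780


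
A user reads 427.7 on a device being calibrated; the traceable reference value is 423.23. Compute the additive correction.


Correction = standard - reading
= 423.23 - 427.7
= -4.4700

-4.4700


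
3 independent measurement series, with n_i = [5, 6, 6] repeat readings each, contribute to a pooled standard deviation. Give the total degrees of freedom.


nu = sum_i (n_i - 1)
nu = ((5 - 1) + (6 - 1) + (6 - 1))
nu = 4 + 5 + 5
nu = 14

14


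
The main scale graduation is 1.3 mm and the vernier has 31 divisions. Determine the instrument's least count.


LC = MSD / n_div
= 1.3 / 31
= 0.0419

0.0419


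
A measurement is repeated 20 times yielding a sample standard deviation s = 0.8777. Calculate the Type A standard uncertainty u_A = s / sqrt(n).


u_A = s / sqrt(n)
u_A = 0.8777 / sqrt(20)
u_A = 0.8777 / 4.472136
u_A = 0.1963

0.1963


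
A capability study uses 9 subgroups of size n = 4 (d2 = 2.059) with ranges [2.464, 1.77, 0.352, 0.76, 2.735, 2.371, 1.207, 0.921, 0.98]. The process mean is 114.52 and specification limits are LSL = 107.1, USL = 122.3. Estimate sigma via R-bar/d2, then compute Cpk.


R_bar = (2.464 + 1.77 + 0.352 + 0.76 + 2.735 + 2.371 + 1.207 + 0.921 + 0.98) / 9 = 1.5066667
sigma = R_bar / d2 = 1.5066667 / 2.059 = 0.73174682
Cp = (USL - LSL)/(6*sigma) = (122.3 - 107.1)/(6*0.73174682) = 3.4620
Cpu = (122.3 - 114.52)/(3*0.73174682) = 3.5440
Cpl = (114.52 - 107.1)/(3*0.73174682) = 3.3800
Cpk = min(Cpu, Cpl) = 3.3800

3.3800


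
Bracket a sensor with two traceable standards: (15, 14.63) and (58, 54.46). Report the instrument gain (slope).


slope = (y2 - y1) / (x2 - x1)
= (54.46 - 14.63) / (58 - 15)
= 39.8300 / 43
= 0.9263

0.9263


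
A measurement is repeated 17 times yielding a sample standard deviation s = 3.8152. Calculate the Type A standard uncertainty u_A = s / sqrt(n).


u_A = s / sqrt(n)
u_A = 3.8152 / sqrt(17)
u_A = 3.8152 / 4.1231056
u_A = 0.9253

0.9253


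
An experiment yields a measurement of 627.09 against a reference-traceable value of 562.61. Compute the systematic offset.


Systematic error = measured - true
= 627.09 - 562.61
= 64.4800

64.4800


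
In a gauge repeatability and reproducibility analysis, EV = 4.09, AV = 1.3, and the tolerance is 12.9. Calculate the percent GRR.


GRR = sqrt(EV^2 + AV^2) = sqrt(4.09^2 + 1.3^2) = 4.2916314
%GRR = GRR / tol * 100 = 4.2916314 / 12.9 * 100
%GRR = 33.2685

33.2685


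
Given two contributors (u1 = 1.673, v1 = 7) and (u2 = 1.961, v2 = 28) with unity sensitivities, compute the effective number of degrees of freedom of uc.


uc = sqrt(u1^2 + u2^2) = sqrt(1.673^2 + 1.961^2) = 2.5776831
v_eff = uc^4 / (u1^4/v1 + u2^4/v2)
= 2.5776831^4 / (1.673^4/7 + 1.961^4/28)
= 44.148718 / 1.6472874
v_eff = 26.8009

26.8009
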